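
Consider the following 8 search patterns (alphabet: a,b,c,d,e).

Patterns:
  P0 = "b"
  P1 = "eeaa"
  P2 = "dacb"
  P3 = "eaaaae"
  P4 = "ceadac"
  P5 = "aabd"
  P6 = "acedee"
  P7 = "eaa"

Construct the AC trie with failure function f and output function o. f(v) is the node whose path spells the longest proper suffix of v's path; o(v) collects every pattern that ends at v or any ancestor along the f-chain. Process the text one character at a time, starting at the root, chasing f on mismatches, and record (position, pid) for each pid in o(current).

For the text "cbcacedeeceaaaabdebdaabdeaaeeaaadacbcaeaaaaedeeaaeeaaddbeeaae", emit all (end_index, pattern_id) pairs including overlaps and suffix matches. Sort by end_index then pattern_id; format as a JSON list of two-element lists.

Construct AC machine:
Trie nodes:
  0='ε' goto a→21 b→1 c→15 d→6 e→2
  1='b' goto ·  ←P0
  2='e' goto a→10 e→3
  3='ee' goto a→4
  4='eea' goto a→5
  5='eeaa' goto ·  ←P1
  6='d' goto a→7
  7='da' goto c→8
  8='dac' goto b→9
  9='dacb' goto ·  ←P2
  10='ea' goto a→11
  11='eaa' goto a→12  ←P7
  12='eaaa' goto a→13
  13='eaaaa' goto e→14
  14='eaaaae' goto ·  ←P3
  15='c' goto e→16
  16='ce' goto a→17
  17='cea' goto d→18
  18='cead' goto a→19
  19='ceada' goto c→20
  20='ceadac' goto ·  ←P4
  21='a' goto a→22 c→25
  22='aa' goto b→23
  23='aab' goto d→24
  24='aabd' goto ·  ←P5
  25='ac' goto e→26
  26='ace' goto d→27
  27='aced' goto e→28
  28='acede' goto e→29
  29='acedee' goto ·  ←P6

Failure links (BFS by depth):
  fail(1) 'b': from fail(0)=0 chase 'b': 0 ⇒ 0;  out={0}∪out(0)={0}
  fail(2) 'e': from fail(0)=0 chase 'e': 0 ⇒ 0;  out=∅∪out(0)=∅
  fail(6) 'd': from fail(0)=0 chase 'd': 0 ⇒ 0;  out=∅∪out(0)=∅
  fail(15) 'c': from fail(0)=0 chase 'c': 0 ⇒ 0;  out=∅∪out(0)=∅
  fail(21) 'a': from fail(0)=0 chase 'a': 0 ⇒ 0;  out=∅∪out(0)=∅
  fail(3) 'ee': from fail(2)=0 chase 'e': 0 ⇒ 2;  out=∅∪out(2)=∅
  fail(7) 'da': from fail(6)=0 chase 'a': 0 ⇒ 21;  out=∅∪out(21)=∅
  fail(10) 'ea': from fail(2)=0 chase 'a': 0 ⇒ 21;  out=∅∪out(21)=∅
  fail(16) 'ce': from fail(15)=0 chase 'e': 0 ⇒ 2;  out=∅∪out(2)=∅
  fail(22) 'aa': from fail(21)=0 chase 'a': 0 ⇒ 21;  out=∅∪out(21)=∅
  fail(25) 'ac': from fail(21)=0 chase 'c': 0 ⇒ 15;  out=∅∪out(15)=∅
  fail(4) 'eea': from fail(3)=2 chase 'a': 2 ⇒ 10;  out=∅∪out(10)=∅
  fail(8) 'dac': from fail(7)=21 chase 'c': 21 ⇒ 25;  out=∅∪out(25)=∅
  fail(11) 'eaa': from fail(10)=21 chase 'a': 21 ⇒ 22;  out={7}∪out(22)={7}
  fail(17) 'cea': from fail(16)=2 chase 'a': 2 ⇒ 10;  out=∅∪out(10)=∅
  fail(23) 'aab': from fail(22)=21 chase 'b': 21→0 ⇒ 1;  out=∅∪out(1)={0}
  fail(26) 'ace': from fail(25)=15 chase 'e': 15 ⇒ 16;  out=∅∪out(16)=∅
  fail(5) 'eeaa': from fail(4)=10 chase 'a': 10 ⇒ 11;  out={1}∪out(11)={1,7}
  fail(9) 'dacb': from fail(8)=25 chase 'b': 25→15→0 ⇒ 1;  out={2}∪out(1)={0,2}
  fail(12) 'eaaa': from fail(11)=22 chase 'a': 22→21 ⇒ 22;  out=∅∪out(22)=∅
  fail(18) 'cead': from fail(17)=10 chase 'd': 10→21→0 ⇒ 6;  out=∅∪out(6)=∅
  fail(24) 'aabd': from fail(23)=1 chase 'd': 1→0 ⇒ 6;  out={5}∪out(6)={5}
  fail(27) 'aced': from fail(26)=16 chase 'd': 16→2→0 ⇒ 6;  out=∅∪out(6)=∅
  fail(13) 'eaaaa': from fail(12)=22 chase 'a': 22→21 ⇒ 22;  out=∅∪out(22)=∅
  fail(19) 'ceada': from fail(18)=6 chase 'a': 6 ⇒ 7;  out=∅∪out(7)=∅
  fail(28) 'acede': from fail(27)=6 chase 'e': 6→0 ⇒ 2;  out=∅∪out(2)=∅
  fail(14) 'eaaaae': from fail(13)=22 chase 'e': 22→21→0 ⇒ 2;  out={3}∪out(2)={3}
  fail(20) 'ceadac': from fail(19)=7 chase 'c': 7 ⇒ 8;  out={4}∪out(8)={4}
  fail(29) 'acedee': from fail(28)=2 chase 'e': 2 ⇒ 3;  out={6}∪out(3)={6}

Text stream:
i=0 'c': node 0→15
i=1 'b': node 15→1 (via fail)  emit P0@[1:1]
i=2 'c': node 1→15 (via fail)
i=3 'a': node 15→21 (via fail)
i=4 'c': node 21→25
i=5 'e': node 25→26
i=6 'd': node 26→27
i=7 'e': node 27→28
i=8 'e': node 28→29  emit P6@[3:8]
i=9 'c': node 29→15 (via fail)
i=10 'e': node 15→16
i=11 'a': node 16→17
i=12 'a': node 17→11 (via fail)  emit P7@[10:12]
i=13 'a': node 11→12
i=14 'a': node 12→13
i=15 'b': node 13→23 (via fail)  emit P0@[15:15]
i=16 'd': node 23→24  emit P5@[13:16]
i=17 'e': node 24→2 (via fail)
i=18 'b': node 2→1 (via fail)  emit P0@[18:18]
i=19 'd': node 1→6 (via fail)
i=20 'a': node 6→7
i=21 'a': node 7→22 (via fail)
i=22 'b': node 22→23  emit P0@[22:22]
i=23 'd': node 23→24  emit P5@[20:23]
i=24 'e': node 24→2 (via fail)
i=25 'a': node 2→10
i=26 'a': node 10→11  emit P7@[24:26]
i=27 'e': node 11→2 (via fail)
i=28 'e': node 2→3
i=29 'a': node 3→4
i=30 'a': node 4→5  emit P1@[27:30],P7@[28:30]
i=31 'a': node 5→12 (via fail)
i=32 'd': node 12→6 (via fail)
i=33 'a': node 6→7
i=34 'c': node 7→8
i=35 'b': node 8→9  emit P0@[35:35],P2@[32:35]
i=36 'c': node 9→15 (via fail)
i=37 'a': node 15→21 (via fail)
i=38 'e': node 21→2 (via fail)
i=39 'a': node 2→10
i=40 'a': node 10→11  emit P7@[38:40]
i=41 'a': node 11→12
i=42 'a': node 12→13
i=43 'e': node 13→14  emit P3@[38:43]
i=44 'd': node 14→6 (via fail)
i=45 'e': node 6→2 (via fail)
i=46 'e': node 2→3
i=47 'a': node 3→4
i=48 'a': node 4→5  emit P1@[45:48],P7@[46:48]
i=49 'e': node 5→2 (via fail)
i=50 'e': node 2→3
i=51 'a': node 3→4
i=52 'a': node 4→5  emit P1@[49:52],P7@[50:52]
i=53 'd': node 5→6 (via fail)
i=54 'd': node 6→6 (via fail)
i=55 'b': node 6→1 (via fail)  emit P0@[55:55]
i=56 'e': node 1→2 (via fail)
i=57 'e': node 2→3
i=58 'a': node 3→4
i=59 'a': node 4→5  emit P1@[56:59],P7@[57:59]
i=60 'e': node 5→2 (via fail)

Matches: [[1,0],[8,6],[12,7],[15,0],[16,5],[18,0],[22,0],[23,5],[26,7],[30,1],[30,7],[35,0],[35,2],[40,7],[43,3],[48,1],[48,7],[52,1],[52,7],[55,0],[59,1],[59,7]]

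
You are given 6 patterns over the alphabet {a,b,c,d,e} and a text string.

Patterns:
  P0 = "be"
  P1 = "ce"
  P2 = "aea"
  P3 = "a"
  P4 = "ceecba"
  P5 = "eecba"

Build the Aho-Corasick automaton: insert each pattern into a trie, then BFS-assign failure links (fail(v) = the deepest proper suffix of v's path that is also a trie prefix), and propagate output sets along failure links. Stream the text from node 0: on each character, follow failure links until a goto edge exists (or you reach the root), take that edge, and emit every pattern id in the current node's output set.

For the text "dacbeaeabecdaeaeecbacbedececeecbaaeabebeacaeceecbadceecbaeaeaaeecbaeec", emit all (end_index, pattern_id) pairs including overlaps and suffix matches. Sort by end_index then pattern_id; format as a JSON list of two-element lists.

Construct AC machine:
Trie (insert patterns):
  n0 'ε': a→5 b→1 c→3 e→12
  n1 'b': e→2
  n2 'be': ·  ←P0
  n3 'c': e→4
  n4 'ce': e→8  ←P1
  n5 'a': e→6  ←P3
  n6 'ae': a→7
  n7 'aea': ·  ←P2
  n8 'cee': c→9
  n9 'ceec': b→10
  n10 'ceecb': a→11
  n11 'ceecba': ·  ←P4
  n12 'e': e→13
  n13 'ee': c→14
  n14 'eec': b→15
  n15 'eecb': a→16
  n16 'eecba': ·  ←P5

Failure links (BFS by depth):
  n1('b'): parent n0 fail=0; on 'b' 0 → fail=0;  out ∅∪∅=∅
  n3('c'): parent n0 fail=0; on 'c' 0 → fail=0;  out ∅∪∅=∅
  n5('a'): parent n0 fail=0; on 'a' 0 → fail=0;  out {3}∪∅={3}
  n12('e'): parent n0 fail=0; on 'e' 0 → fail=0;  out ∅∪∅=∅
  n2('be'): parent n1 fail=0; on 'e' 0 → fail=12;  out {0}∪∅={0}
  n4('ce'): parent n3 fail=0; on 'e' 0 → fail=12;  out {1}∪∅={1}
  n6('ae'): parent n5 fail=0; on 'e' 0 → fail=12;  out ∅∪∅=∅
  n13('ee'): parent n12 fail=0; on 'e' 0 → fail=12;  out ∅∪∅=∅
  n7('aea'): parent n6 fail=12; on 'a' 12→0 → fail=5;  out {2}∪{3}={2,3}
  n8('cee'): parent n4 fail=12; on 'e' 12 → fail=13;  out ∅∪∅=∅
  n14('eec'): parent n13 fail=12; on 'c' 12→0 → fail=3;  out ∅∪∅=∅
  n9('ceec'): parent n8 fail=13; on 'c' 13 → fail=14;  out ∅∪∅=∅
  n15('eecb'): parent n14 fail=3; on 'b' 3→0 → fail=1;  out ∅∪∅=∅
  n10('ceecb'): parent n9 fail=14; on 'b' 14 → fail=15;  out ∅∪∅=∅
  n16('eecba'): parent n15 fail=1; on 'a' 1→0 → fail=5;  out {5}∪{3}={3,5}
  n11('ceecba'): parent n10 fail=15; on 'a' 15 → fail=16;  out {4}∪{3,5}={3,4,5}

Run:
pos 0 'd': at 0
pos 1 'a': at 5  emit P3@[1:1]
pos 2 'c': at 3 ·f
pos 3 'b': at 1 ·f
pos 4 'e': at 2  emit P0@[3:4]
pos 5 'a': at 5 ·f  emit P3@[5:5]
pos 6 'e': at 6
pos 7 'a': at 7  emit P2@[5:7],P3@[7:7]
pos 8 'b': at 1 ·f
pos 9 'e': at 2  emit P0@[8:9]
pos 10 'c': at 3 ·f
pos 11 'd': at 0 ·f
pos 12 'a': at 5  emit P3@[12:12]
pos 13 'e': at 6
pos 14 'a': at 7  emit P2@[12:14],P3@[14:14]
pos 15 'e': at 6 ·f
pos 16 'e': at 13 ·f
pos 17 'c': at 14
pos 18 'b': at 15
pos 19 'a': at 16  emit P3@[19:19],P5@[15:19]
pos 20 'c': at 3 ·f
pos 21 'b': at 1 ·f
pos 22 'e': at 2  emit P0@[21:22]
pos 23 'd': at 0 ·f
pos 24 'e': at 12
pos 25 'c': at 3 ·f
pos 26 'e': at 4  emit P1@[25:26]
pos 27 'c': at 3 ·f
pos 28 'e': at 4  emit P1@[27:28]
pos 29 'e': at 8
pos 30 'c': at 9
pos 31 'b': at 10
pos 32 'a': at 11  emit P3@[32:32],P4@[27:32],P5@[28:32]
pos 33 'a': at 5 ·f  emit P3@[33:33]
pos 34 'e': at 6
pos 35 'a': at 7  emit P2@[33:35],P3@[35:35]
pos 36 'b': at 1 ·f
pos 37 'e': at 2  emit P0@[36:37]
pos 38 'b': at 1 ·f
pos 39 'e': at 2  emit P0@[38:39]
pos 40 'a': at 5 ·f  emit P3@[40:40]
pos 41 'c': at 3 ·f
pos 42 'a': at 5 ·f  emit P3@[42:42]
pos 43 'e': at 6
pos 44 'c': at 3 ·f
pos 45 'e': at 4  emit P1@[44:45]
pos 46 'e': at 8
pos 47 'c': at 9
pos 48 'b': at 10
pos 49 'a': at 11  emit P3@[49:49],P4@[44:49],P5@[45:49]
pos 50 'd': at 0 ·f
pos 51 'c': at 3
pos 52 'e': at 4  emit P1@[51:52]
pos 53 'e': at 8
pos 54 'c': at 9
pos 55 'b': at 10
pos 56 'a': at 11  emit P3@[56:56],P4@[51:56],P5@[52:56]
pos 57 'e': at 6 ·f
pos 58 'a': at 7  emit P2@[56:58],P3@[58:58]
pos 59 'e': at 6 ·f
pos 60 'a': at 7  emit P2@[58:60],P3@[60:60]
pos 61 'a': at 5 ·f  emit P3@[61:61]
pos 62 'e': at 6
pos 63 'e': at 13 ·f
pos 64 'c': at 14
pos 65 'b': at 15
pos 66 'a': at 16  emit P3@[66:66],P5@[62:66]
pos 67 'e': at 6 ·f
pos 68 'e': at 13 ·f
pos 69 'c': at 14

Result: [[1,3],[4,0],[5,3],[7,2],[7,3],[9,0],[12,3],[14,2],[14,3],[19,3],[19,5],[22,0],[26,1],[28,1],[32,3],[32,4],[32,5],[33,3],[35,2],[35,3],[37,0],[39,0],[40,3],[42,3],[45,1],[49,3],[49,4],[49,5],[52,1],[56,3],[56,4],[56,5],[58,2],[58,3],[60,2],[60,3],[61,3],[66,3],[66,5]]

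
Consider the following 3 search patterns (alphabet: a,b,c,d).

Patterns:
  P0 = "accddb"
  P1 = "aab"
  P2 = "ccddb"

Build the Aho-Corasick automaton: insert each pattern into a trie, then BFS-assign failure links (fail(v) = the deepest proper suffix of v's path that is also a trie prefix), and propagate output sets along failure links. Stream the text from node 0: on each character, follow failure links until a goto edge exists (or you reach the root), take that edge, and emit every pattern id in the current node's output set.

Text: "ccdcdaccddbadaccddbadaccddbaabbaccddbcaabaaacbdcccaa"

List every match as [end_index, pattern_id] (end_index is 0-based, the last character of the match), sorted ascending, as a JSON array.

Construct AC machine:
Trie (insert patterns):
  n0 'ε': a→1 c→9
  n1 'a': a→7 c→2
  n2 'ac': c→3
  n3 'acc': d→4
  n4 'accd': d→5
  n5 'accdd': b→6
  n6 'accddb': ·  ←P0
  n7 'aa': b→8
  n8 'aab': ·  ←P1
  n9 'c': c→10
  n10 'cc': d→11
  n11 'ccd': d→12
  n12 'ccdd': b→13
  n13 'ccddb': ·  ←P2

Failure links (BFS by depth):
  fail(1) 'a': from fail(0)=0 chase 'a': 0 ⇒ 0;  out=∅∪out(0)=∅
  fail(9) 'c': from fail(0)=0 chase 'c': 0 ⇒ 0;  out=∅∪out(0)=∅
  fail(2) 'ac': from fail(1)=0 chase 'c': 0 ⇒ 9;  out=∅∪out(9)=∅
  fail(7) 'aa': from fail(1)=0 chase 'a': 0 ⇒ 1;  out=∅∪out(1)=∅
  fail(10) 'cc': from fail(9)=0 chase 'c': 0 ⇒ 9;  out=∅∪out(9)=∅
  fail(3) 'acc': from fail(2)=9 chase 'c': 9 ⇒ 10;  out=∅∪out(10)=∅
  fail(8) 'aab': from fail(7)=1 chase 'b': 1→0 ⇒ 0;  out={1}∪out(0)={1}
  fail(11) 'ccd': from fail(10)=9 chase 'd': 9→0 ⇒ 0;  out=∅∪out(0)=∅
  fail(4) 'accd': from fail(3)=10 chase 'd': 10 ⇒ 11;  out=∅∪out(11)=∅
  fail(12) 'ccdd': from fail(11)=0 chase 'd': 0 ⇒ 0;  out=∅∪out(0)=∅
  fail(5) 'accdd': from fail(4)=11 chase 'd': 11 ⇒ 12;  out=∅∪out(12)=∅
  fail(13) 'ccddb': from fail(12)=0 chase 'b': 0 ⇒ 0;  out={2}∪out(0)={2}
  fail(6) 'accddb': from fail(5)=12 chase 'b': 12 ⇒ 13;  out={0}∪out(13)={0,2}

Scan:
[0] read 'c'  n0⇒n9
[1] read 'c'  n9⇒n10
[2] read 'd'  n10⇒n11
[3] read 'c'  n11⇒n9 ·f
[4] read 'd'  n9⇒n0 ·f
[5] read 'a'  n0⇒n1
[6] read 'c'  n1⇒n2
[7] read 'c'  n2⇒n3
[8] read 'd'  n3⇒n4
[9] read 'd'  n4⇒n5
[10] read 'b'  n5⇒n6  emit P0@[5:10],P2@[6:10]
[11] read 'a'  n6⇒n1 ·f
[12] read 'd'  n1⇒n0 ·f
[13] read 'a'  n0⇒n1
[14] read 'c'  n1⇒n2
[15] read 'c'  n2⇒n3
[16] read 'd'  n3⇒n4
[17] read 'd'  n4⇒n5
[18] read 'b'  n5⇒n6  emit P0@[13:18],P2@[14:18]
[19] read 'a'  n6⇒n1 ·f
[20] read 'd'  n1⇒n0 ·f
[21] read 'a'  n0⇒n1
[22] read 'c'  n1⇒n2
[23] read 'c'  n2⇒n3
[24] read 'd'  n3⇒n4
[25] read 'd'  n4⇒n5
[26] read 'b'  n5⇒n6  emit P0@[21:26],P2@[22:26]
[27] read 'a'  n6⇒n1 ·f
[28] read 'a'  n1⇒n7
[29] read 'b'  n7⇒n8  emit P1@[27:29]
[30] read 'b'  n8⇒n0 ·f
[31] read 'a'  n0⇒n1
[32] read 'c'  n1⇒n2
[33] read 'c'  n2⇒n3
[34] read 'd'  n3⇒n4
[35] read 'd'  n4⇒n5
[36] read 'b'  n5⇒n6  emit P0@[31:36],P2@[32:36]
[37] read 'c'  n6⇒n9 ·f
[38] read 'a'  n9⇒n1 ·f
[39] read 'a'  n1⇒n7
[40] read 'b'  n7⇒n8  emit P1@[38:40]
[41] read 'a'  n8⇒n1 ·f
[42] read 'a'  n1⇒n7
[43] read 'a'  n7⇒n7 ·f
[44] read 'c'  n7⇒n2 ·f
[45] read 'b'  n2⇒n0 ·f
[46] read 'd'  n0⇒n0
[47] read 'c'  n0⇒n9
[48] read 'c'  n9⇒n10
[49] read 'c'  n10⇒n10 ·f
[50] read 'a'  n10⇒n1 ·f
[51] read 'a'  n1⇒n7

Result: [[10,0],[10,2],[18,0],[18,2],[26,0],[26,2],[29,1],[36,0],[36,2],[40,1]]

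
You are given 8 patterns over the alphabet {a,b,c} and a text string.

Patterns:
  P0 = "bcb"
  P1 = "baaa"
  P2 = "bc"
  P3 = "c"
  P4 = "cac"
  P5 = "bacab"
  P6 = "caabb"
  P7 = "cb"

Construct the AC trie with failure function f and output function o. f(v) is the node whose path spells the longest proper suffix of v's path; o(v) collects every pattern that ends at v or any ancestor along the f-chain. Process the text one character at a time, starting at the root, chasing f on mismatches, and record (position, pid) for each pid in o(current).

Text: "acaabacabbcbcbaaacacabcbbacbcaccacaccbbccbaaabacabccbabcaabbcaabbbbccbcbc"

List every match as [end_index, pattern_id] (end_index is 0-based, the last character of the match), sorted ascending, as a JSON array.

Build automaton:
Trie (insert patterns):
  0='ε' goto b→1 c→7
  1='b' goto a→4 c→2
  2='bc' goto b→3  ←P2
  3='bcb' goto ·  ←P0
  4='ba' goto a→5 c→10
  5='baa' goto a→6
  6='baaa' goto ·  ←P1
  7='c' goto a→8 b→16  ←P3
  8='ca' goto a→13 c→9
  9='cac' goto ·  ←P4
  10='bac' goto a→11
  11='baca' goto b→12
  12='bacab' goto ·  ←P5
  13='caa' goto b→14
  14='caab' goto b→15
  15='caabb' goto ·  ←P6
  16='cb' goto ·  ←P7

Failure links (BFS by depth):
  fail(1) 'b': from fail(0)=0 chase 'b': 0 ⇒ 0;  out=∅∪out(0)=∅
  fail(7) 'c': from fail(0)=0 chase 'c': 0 ⇒ 0;  out={3}∪out(0)={3}
  fail(2) 'bc': from fail(1)=0 chase 'c': 0 ⇒ 7;  out={2}∪out(7)={2,3}
  fail(4) 'ba': from fail(1)=0 chase 'a': 0 ⇒ 0;  out=∅∪out(0)=∅
  fail(8) 'ca': from fail(7)=0 chase 'a': 0 ⇒ 0;  out=∅∪out(0)=∅
  fail(16) 'cb': from fail(7)=0 chase 'b': 0 ⇒ 1;  out={7}∪out(1)={7}
  fail(3) 'bcb': from fail(2)=7 chase 'b': 7 ⇒ 16;  out={0}∪out(16)={0,7}
  fail(5) 'baa': from fail(4)=0 chase 'a': 0 ⇒ 0;  out=∅∪out(0)=∅
  fail(9) 'cac': from fail(8)=0 chase 'c': 0 ⇒ 7;  out={4}∪out(7)={3,4}
  fail(10) 'bac': from fail(4)=0 chase 'c': 0 ⇒ 7;  out=∅∪out(7)={3}
  fail(13) 'caa': from fail(8)=0 chase 'a': 0 ⇒ 0;  out=∅∪out(0)=∅
  fail(6) 'baaa': from fail(5)=0 chase 'a': 0 ⇒ 0;  out={1}∪out(0)={1}
  fail(11) 'baca': from fail(10)=7 chase 'a': 7 ⇒ 8;  out=∅∪out(8)=∅
  fail(14) 'caab': from fail(13)=0 chase 'b': 0 ⇒ 1;  out=∅∪out(1)=∅
  fail(12) 'bacab': from fail(11)=8 chase 'b': 8→0 ⇒ 1;  out={5}∪out(1)={5}
  fail(15) 'caabb': from fail(14)=1 chase 'b': 1→0 ⇒ 1;  out={6}∪out(1)={6}

Text stream:
[0] read 'a'  n0⇒n0
[1] read 'c'  n0⇒n7  emit P3@[1:1]
[2] read 'a'  n7⇒n8
[3] read 'a'  n8⇒n13
[4] read 'b'  n13⇒n14
[5] read 'a'  n14⇒n4 ·f
[6] read 'c'  n4⇒n10  emit P3@[6:6]
[7] read 'a'  n10⇒n11
[8] read 'b'  n11⇒n12  emit P5@[4:8]
[9] read 'b'  n12⇒n1 ·f
[10] read 'c'  n1⇒n2  emit P2@[9:10],P3@[10:10]
[11] read 'b'  n2⇒n3  emit P0@[9:11],P7@[10:11]
[12] read 'c'  n3⇒n2 ·f  emit P2@[11:12],P3@[12:12]
[13] read 'b'  n2⇒n3  emit P0@[11:13],P7@[12:13]
[14] read 'a'  n3⇒n4 ·f
[15] read 'a'  n4⇒n5
[16] read 'a'  n5⇒n6  emit P1@[13:16]
[17] read 'c'  n6⇒n7 ·f  emit P3@[17:17]
[18] read 'a'  n7⇒n8
[19] read 'c'  n8⇒n9  emit P3@[19:19],P4@[17:19]
[20] read 'a'  n9⇒n8 ·f
[21] read 'b'  n8⇒n1 ·f
[22] read 'c'  n1⇒n2  emit P2@[21:22],P3@[22:22]
[23] read 'b'  n2⇒n3  emit P0@[21:23],P7@[22:23]
[24] read 'b'  n3⇒n1 ·f
[25] read 'a'  n1⇒n4
[26] read 'c'  n4⇒n10  emit P3@[26:26]
[27] read 'b'  n10⇒n16 ·f  emit P7@[26:27]
[28] read 'c'  n16⇒n2 ·f  emit P2@[27:28],P3@[28:28]
[29] read 'a'  n2⇒n8 ·f
[30] read 'c'  n8⇒n9  emit P3@[30:30],P4@[28:30]
[31] read 'c'  n9⇒n7 ·f  emit P3@[31:31]
[32] read 'a'  n7⇒n8
[33] read 'c'  n8⇒n9  emit P3@[33:33],P4@[31:33]
[34] read 'a'  n9⇒n8 ·f
[35] read 'c'  n8⇒n9  emit P3@[35:35],P4@[33:35]
[36] read 'c'  n9⇒n7 ·f  emit P3@[36:36]
[37] read 'b'  n7⇒n16  emit P7@[36:37]
[38] read 'b'  n16⇒n1 ·f
[39] read 'c'  n1⇒n2  emit P2@[38:39],P3@[39:39]
[40] read 'c'  n2⇒n7 ·f  emit P3@[40:40]
[41] read 'b'  n7⇒n16  emit P7@[40:41]
[42] read 'a'  n16⇒n4 ·f
[43] read 'a'  n4⇒n5
[44] read 'a'  n5⇒n6  emit P1@[41:44]
[45] read 'b'  n6⇒n1 ·f
[46] read 'a'  n1⇒n4
[47] read 'c'  n4⇒n10  emit P3@[47:47]
[48] read 'a'  n10⇒n11
[49] read 'b'  n11⇒n12  emit P5@[45:49]
[50] read 'c'  n12⇒n2 ·f  emit P2@[49:50],P3@[50:50]
[51] read 'c'  n2⇒n7 ·f  emit P3@[51:51]
[52] read 'b'  n7⇒n16  emit P7@[51:52]
[53] read 'a'  n16⇒n4 ·f
[54] read 'b'  n4⇒n1 ·f
[55] read 'c'  n1⇒n2  emit P2@[54:55],P3@[55:55]
[56] read 'a'  n2⇒n8 ·f
[57] read 'a'  n8⇒n13
[58] read 'b'  n13⇒n14
[59] read 'b'  n14⇒n15  emit P6@[55:59]
[60] read 'c'  n15⇒n2 ·f  emit P2@[59:60],P3@[60:60]
[61] read 'a'  n2⇒n8 ·f
[62] read 'a'  n8⇒n13
[63] read 'b'  n13⇒n14
[64] read 'b'  n14⇒n15  emit P6@[60:64]
[65] read 'b'  n15⇒n1 ·f
[66] read 'b'  n1⇒n1 ·f
[67] read 'c'  n1⇒n2  emit P2@[66:67],P3@[67:67]
[68] read 'c'  n2⇒n7 ·f  emit P3@[68:68]
[69] read 'b'  n7⇒n16  emit P7@[68:69]
[70] read 'c'  n16⇒n2 ·f  emit P2@[69:70],P3@[70:70]
[71] read 'b'  n2⇒n3  emit P0@[69:71],P7@[70:71]
[72] read 'c'  n3⇒n2 ·f  emit P2@[71:72],P3@[72:72]

All matches (sorted): [[1,3],[6,3],[8,5],[10,2],[10,3],[11,0],[11,7],[12,2],[12,3],[13,0],[13,7],[16,1],[17,3],[19,3],[19,4],[22,2],[22,3],[23,0],[23,7],[26,3],[27,7],[28,2],[28,3],[30,3],[30,4],[31,3],[33,3],[33,4],[35,3],[35,4],[36,3],[37,7],[39,2],[39,3],[40,3],[41,7],[44,1],[47,3],[49,5],[50,2],[50,3],[51,3],[52,7],[55,2],[55,3],[59,6],[60,2],[60,3],[64,6],[67,2],[67,3],[68,3],[69,7],[70,2],[70,3],[71,0],[71,7],[72,2],[72,3]]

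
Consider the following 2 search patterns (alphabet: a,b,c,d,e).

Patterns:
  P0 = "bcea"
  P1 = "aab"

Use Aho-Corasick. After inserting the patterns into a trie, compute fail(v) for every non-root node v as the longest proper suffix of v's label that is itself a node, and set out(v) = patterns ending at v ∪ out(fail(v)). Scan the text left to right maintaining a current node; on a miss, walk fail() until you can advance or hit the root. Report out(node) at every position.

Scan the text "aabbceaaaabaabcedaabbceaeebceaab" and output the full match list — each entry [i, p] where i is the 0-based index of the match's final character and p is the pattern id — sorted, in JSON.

Build automaton:
Trie (insert patterns):
  0='ε' goto a→5 b→1
  1='b' goto c→2
  2='bc' goto e→3
  3='bce' goto a→4
  4='bcea' goto ·  ←P0
  5='a' goto a→6
  6='aa' goto b→7
  7='aab' goto ·  ←P1

Failure links (BFS by depth):
  n1('b'): parent n0 fail=0; on 'b' 0 → fail=0;  out ∅∪∅=∅
  n5('a'): parent n0 fail=0; on 'a' 0 → fail=0;  out ∅∪∅=∅
  n2('bc'): parent n1 fail=0; on 'c' 0 → fail=0;  out ∅∪∅=∅
  n6('aa'): parent n5 fail=0; on 'a' 0 → fail=5;  out ∅∪∅=∅
  n3('bce'): parent n2 fail=0; on 'e' 0 → fail=0;  out ∅∪∅=∅
  n7('aab'): parent n6 fail=5; on 'b' 5→0 → fail=1;  out {1}∪∅={1}
  n4('bcea'): parent n3 fail=0; on 'a' 0 → fail=5;  out {0}∪∅={0}

Scan:
pos 0 'a': at 5
pos 1 'a': at 6
pos 2 'b': at 7  ** P1@[0:2]
pos 3 'b': at 1 (fail-walked)
pos 4 'c': at 2
pos 5 'e': at 3
pos 6 'a': at 4  ** P0@[3:6]
pos 7 'a': at 6 (fail-walked)
pos 8 'a': at 6 (fail-walked)
pos 9 'a': at 6 (fail-walked)
pos 10 'b': at 7  ** P1@[8:10]
pos 11 'a': at 5 (fail-walked)
pos 12 'a': at 6
pos 13 'b': at 7  ** P1@[11:13]
pos 14 'c': at 2 (fail-walked)
pos 15 'e': at 3
pos 16 'd': at 0 (fail-walked)
pos 17 'a': at 5
pos 18 'a': at 6
pos 19 'b': at 7  ** P1@[17:19]
pos 20 'b': at 1 (fail-walked)
pos 21 'c': at 2
pos 22 'e': at 3
pos 23 'a': at 4  ** P0@[20:23]
pos 24 'e': at 0 (fail-walked)
pos 25 'e': at 0
pos 26 'b': at 1
pos 27 'c': at 2
pos 28 'e': at 3
pos 29 'a': at 4  ** P0@[26:29]
pos 30 'a': at 6 (fail-walked)
pos 31 'b': at 7  ** P1@[29:31]

Matches: [[2,1],[6,0],[10,1],[13,1],[19,1],[23,0],[29,0],[31,1]]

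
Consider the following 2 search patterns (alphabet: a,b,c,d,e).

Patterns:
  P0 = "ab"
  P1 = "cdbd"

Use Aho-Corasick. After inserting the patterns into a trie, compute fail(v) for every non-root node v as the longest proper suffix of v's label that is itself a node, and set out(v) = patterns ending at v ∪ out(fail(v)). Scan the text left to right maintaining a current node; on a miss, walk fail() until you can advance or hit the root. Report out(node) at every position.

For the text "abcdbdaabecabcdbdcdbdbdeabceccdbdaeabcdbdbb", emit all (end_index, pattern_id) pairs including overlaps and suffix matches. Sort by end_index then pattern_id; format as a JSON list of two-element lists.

Build:
Trie nodes:
  n0 'ε': a→1 c→3
  n1 'a': b→2
  n2 'ab': ·  ←P0
  n3 'c': d→4
  n4 'cd': b→5
  n5 'cdb': d→6
  n6 'cdbd': ·  ←P1

BFS fail/out derivation:
  n1('a'): parent n0 fail=0; on 'a' 0 → fail=0;  out ∅∪∅=∅
  n3('c'): parent n0 fail=0; on 'c' 0 → fail=0;  out ∅∪∅=∅
  n2('ab'): parent n1 fail=0; on 'b' 0 → fail=0;  out {0}∪∅={0}
  n4('cd'): parent n3 fail=0; on 'd' 0 → fail=0;  out ∅∪∅=∅
  n5('cdb'): parent n4 fail=0; on 'b' 0 → fail=0;  out ∅∪∅=∅
  n6('cdbd'): parent n5 fail=0; on 'd' 0 → fail=0;  out {1}∪∅={1}

Scan:
[0] read 'a'  n0⇒n1
[1] read 'b'  n1⇒n2  ** P0@[0:1]
[2] read 'c'  n2⇒n3 ·f
[3] read 'd'  n3⇒n4
[4] read 'b'  n4⇒n5
[5] read 'd'  n5⇒n6  ** P1@[2:5]
[6] read 'a'  n6⇒n1 ·f
[7] read 'a'  n1⇒n1 ·f
[8] read 'b'  n1⇒n2  ** P0@[7:8]
[9] read 'e'  n2⇒n0 ·f
[10] read 'c'  n0⇒n3
[11] read 'a'  n3⇒n1 ·f
[12] read 'b'  n1⇒n2  ** P0@[11:12]
[13] read 'c'  n2⇒n3 ·f
[14] read 'd'  n3⇒n4
[15] read 'b'  n4⇒n5
[16] read 'd'  n5⇒n6  ** P1@[13:16]
[17] read 'c'  n6⇒n3 ·f
[18] read 'd'  n3⇒n4
[19] read 'b'  n4⇒n5
[20] read 'd'  n5⇒n6  ** P1@[17:20]
[21] read 'b'  n6⇒n0 ·f
[22] read 'd'  n0⇒n0
[23] read 'e'  n0⇒n0
[24] read 'a'  n0⇒n1
[25] read 'b'  n1⇒n2  ** P0@[24:25]
[26] read 'c'  n2⇒n3 ·f
[27] read 'e'  n3⇒n0 ·f
[28] read 'c'  n0⇒n3
[29] read 'c'  n3⇒n3 ·f
[30] read 'd'  n3⇒n4
[31] read 'b'  n4⇒n5
[32] read 'd'  n5⇒n6  ** P1@[29:32]
[33] read 'a'  n6⇒n1 ·f
[34] read 'e'  n1⇒n0 ·f
[35] read 'a'  n0⇒n1
[36] read 'b'  n1⇒n2  ** P0@[35:36]
[37] read 'c'  n2⇒n3 ·f
[38] read 'd'  n3⇒n4
[39] read 'b'  n4⇒n5
[40] read 'd'  n5⇒n6  ** P1@[37:40]
[41] read 'b'  n6⇒n0 ·f
[42] read 'b'  n0⇒n0

Result: [[1,0],[5,1],[8,0],[12,0],[16,1],[20,1],[25,0],[32,1],[36,0],[40,1]]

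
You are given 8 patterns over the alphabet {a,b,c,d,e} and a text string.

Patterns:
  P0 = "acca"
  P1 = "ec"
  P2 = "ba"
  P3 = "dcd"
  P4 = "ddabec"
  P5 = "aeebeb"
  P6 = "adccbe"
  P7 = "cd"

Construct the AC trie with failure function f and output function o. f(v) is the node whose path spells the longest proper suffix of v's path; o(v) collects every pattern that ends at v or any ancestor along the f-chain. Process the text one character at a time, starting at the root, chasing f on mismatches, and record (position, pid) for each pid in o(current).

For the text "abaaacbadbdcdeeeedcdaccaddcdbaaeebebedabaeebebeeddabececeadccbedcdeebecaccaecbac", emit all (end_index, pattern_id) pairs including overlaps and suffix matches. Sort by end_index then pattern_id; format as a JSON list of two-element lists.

Construct AC machine:
Trie nodes:
  0='ε' goto a→1 b→7 c→27 d→9 e→5
  1='a' goto c→2 d→22 e→17
  2='ac' goto c→3
  3='acc' goto a→4
  4='acca' goto ·  ←P0
  5='e' goto c→6
  6='ec' goto ·  ←P1
  7='b' goto a→8
  8='ba' goto ·  ←P2
  9='d' goto c→10 d→12
  10='dc' goto d→11
  11='dcd' goto ·  ←P3
  12='dd' goto a→13
  13='dda' goto b→14
  14='ddab' goto e→15
  15='ddabe' goto c→16
  16='ddabec' goto ·  ←P4
  17='ae' goto e→18
  18='aee' goto b→19
  19='aeeb' goto e→20
  20='aeebe' goto b→21
  21='aeebeb' goto ·  ←P5
  22='ad' goto c→23
  23='adc' goto c→24
  24='adcc' goto b→25
  25='adccb' goto e→26
  26='adccbe' goto ·  ←P6
  27='c' goto d→28
  28='cd' goto ·  ←P7

BFS fail/out derivation:
  fail(1) 'a': from fail(0)=0 chase 'a': 0 ⇒ 0;  out=∅∪out(0)=∅
  fail(5) 'e': from fail(0)=0 chase 'e': 0 ⇒ 0;  out=∅∪out(0)=∅
  fail(7) 'b': from fail(0)=0 chase 'b': 0 ⇒ 0;  out=∅∪out(0)=∅
  fail(9) 'd': from fail(0)=0 chase 'd': 0 ⇒ 0;  out=∅∪out(0)=∅
  fail(27) 'c': from fail(0)=0 chase 'c': 0 ⇒ 0;  out=∅∪out(0)=∅
  fail(2) 'ac': from fail(1)=0 chase 'c': 0 ⇒ 27;  out=∅∪out(27)=∅
  fail(6) 'ec': from fail(5)=0 chase 'c': 0 ⇒ 27;  out={1}∪out(27)={1}
  fail(8) 'ba': from fail(7)=0 chase 'a': 0 ⇒ 1;  out={2}∪out(1)={2}
  fail(10) 'dc': from fail(9)=0 chase 'c': 0 ⇒ 27;  out=∅∪out(27)=∅
  fail(12) 'dd': from fail(9)=0 chase 'd': 0 ⇒ 9;  out=∅∪out(9)=∅
  fail(17) 'ae': from fail(1)=0 chase 'e': 0 ⇒ 5;  out=∅∪out(5)=∅
  fail(22) 'ad': from fail(1)=0 chase 'd': 0 ⇒ 9;  out=∅∪out(9)=∅
  fail(28) 'cd': from fail(27)=0 chase 'd': 0 ⇒ 9;  out={7}∪out(9)={7}
  fail(3) 'acc': from fail(2)=27 chase 'c': 27→0 ⇒ 27;  out=∅∪out(27)=∅
  fail(11) 'dcd': from fail(10)=27 chase 'd': 27 ⇒ 28;  out={3}∪out(28)={3,7}
  fail(13) 'dda': from fail(12)=9 chase 'a': 9→0 ⇒ 1;  out=∅∪out(1)=∅
  fail(18) 'aee': from fail(17)=5 chase 'e': 5→0 ⇒ 5;  out=∅∪out(5)=∅
  fail(23) 'adc': from fail(22)=9 chase 'c': 9 ⇒ 10;  out=∅∪out(10)=∅
  fail(4) 'acca': from fail(3)=27 chase 'a': 27→0 ⇒ 1;  out={0}∪out(1)={0}
  fail(14) 'ddab': from fail(13)=1 chase 'b': 1→0 ⇒ 7;  out=∅∪out(7)=∅
  fail(19) 'aeeb': from fail(18)=5 chase 'b': 5→0 ⇒ 7;  out=∅∪out(7)=∅
  fail(24) 'adcc': from fail(23)=10 chase 'c': 10→27→0 ⇒ 27;  out=∅∪out(27)=∅
  fail(15) 'ddabe': from fail(14)=7 chase 'e': 7→0 ⇒ 5;  out=∅∪out(5)=∅
  fail(20) 'aeebe': from fail(19)=7 chase 'e': 7→0 ⇒ 5;  out=∅∪out(5)=∅
  fail(25) 'adccb': from fail(24)=27 chase 'b': 27→0 ⇒ 7;  out=∅∪out(7)=∅
  fail(16) 'ddabec': from fail(15)=5 chase 'c': 5 ⇒ 6;  out={4}∪out(6)={1,4}
  fail(21) 'aeebeb': from fail(20)=5 chase 'b': 5→0 ⇒ 7;  out={5}∪out(7)={5}
  fail(26) 'adccbe': from fail(25)=7 chase 'e': 7→0 ⇒ 5;  out={6}∪out(5)={6}

Run:
i=0 'a': node 0→1
i=1 'b': node 1→7 (via fail)
i=2 'a': node 7→8  emit P2@[1:2]
i=3 'a': node 8→1 (via fail)
i=4 'a': node 1→1 (via fail)
i=5 'c': node 1→2
i=6 'b': node 2→7 (via fail)
i=7 'a': node 7→8  emit P2@[6:7]
i=8 'd': node 8→22 (via fail)
i=9 'b': node 22→7 (via fail)
i=10 'd': node 7→9 (via fail)
i=11 'c': node 9→10
i=12 'd': node 10→11  emit P3@[10:12],P7@[11:12]
i=13 'e': node 11→5 (via fail)
i=14 'e': node 5→5 (via fail)
i=15 'e': node 5→5 (via fail)
i=16 'e': node 5→5 (via fail)
i=17 'd': node 5→9 (via fail)
i=18 'c': node 9→10
i=19 'd': node 10→11  emit P3@[17:19],P7@[18:19]
i=20 'a': node 11→1 (via fail)
i=21 'c': node 1→2
i=22 'c': node 2→3
i=23 'a': node 3→4  emit P0@[20:23]
i=24 'd': node 4→22 (via fail)
i=25 'd': node 22→12 (via fail)
i=26 'c': node 12→10 (via fail)
i=27 'd': node 10→11  emit P3@[25:27],P7@[26:27]
i=28 'b': node 11→7 (via fail)
i=29 'a': node 7→8  emit P2@[28:29]
i=30 'a': node 8→1 (via fail)
i=31 'e': node 1→17
i=32 'e': node 17→18
i=33 'b': node 18→19
i=34 'e': node 19→20
i=35 'b': node 20→21  emit P5@[30:35]
i=36 'e': node 21→5 (via fail)
i=37 'd': node 5→9 (via fail)
i=38 'a': node 9→1 (via fail)
i=39 'b': node 1→7 (via fail)
i=40 'a': node 7→8  emit P2@[39:40]
i=41 'e': node 8→17 (via fail)
i=42 'e': node 17→18
i=43 'b': node 18→19
i=44 'e': node 19→20
i=45 'b': node 20→21  emit P5@[40:45]
i=46 'e': node 21→5 (via fail)
i=47 'e': node 5→5 (via fail)
i=48 'd': node 5→9 (via fail)
i=49 'd': node 9→12
i=50 'a': node 12→13
i=51 'b': node 13→14
i=52 'e': node 14→15
i=53 'c': node 15→16  emit P1@[52:53],P4@[48:53]
i=54 'e': node 16→5 (via fail)
i=55 'c': node 5→6  emit P1@[54:55]
i=56 'e': node 6→5 (via fail)
i=57 'a': node 5→1 (via fail)
i=58 'd': node 1→22
i=59 'c': node 22→23
i=60 'c': node 23→24
i=61 'b': node 24→25
i=62 'e': node 25→26  emit P6@[57:62]
i=63 'd': node 26→9 (via fail)
i=64 'c': node 9→10
i=65 'd': node 10→11  emit P3@[63:65],P7@[64:65]
i=66 'e': node 11→5 (via fail)
i=67 'e': node 5→5 (via fail)
i=68 'b': node 5→7 (via fail)
i=69 'e': node 7→5 (via fail)
i=70 'c': node 5→6  emit P1@[69:70]
i=71 'a': node 6→1 (via fail)
i=72 'c': node 1→2
i=73 'c': node 2→3
i=74 'a': node 3→4  emit P0@[71:74]
i=75 'e': node 4→17 (via fail)
i=76 'c': node 17→6 (via fail)  emit P1@[75:76]
i=77 'b': node 6→7 (via fail)
i=78 'a': node 7→8  emit P2@[77:78]
i=79 'c': node 8→2 (via fail)

All matches (sorted): [[2,2],[7,2],[12,3],[12,7],[19,3],[19,7],[23,0],[27,3],[27,7],[29,2],[35,5],[40,2],[45,5],[53,1],[53,4],[55,1],[62,6],[65,3],[65,7],[70,1],[74,0],[76,1],[78,2]]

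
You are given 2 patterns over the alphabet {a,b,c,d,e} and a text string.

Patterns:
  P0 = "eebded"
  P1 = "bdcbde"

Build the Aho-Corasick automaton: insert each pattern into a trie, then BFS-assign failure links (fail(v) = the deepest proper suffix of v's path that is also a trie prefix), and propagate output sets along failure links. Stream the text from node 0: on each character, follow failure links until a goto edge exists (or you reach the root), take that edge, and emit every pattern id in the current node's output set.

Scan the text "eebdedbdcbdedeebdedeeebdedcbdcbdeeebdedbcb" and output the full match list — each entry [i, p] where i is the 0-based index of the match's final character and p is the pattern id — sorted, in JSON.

Construct AC machine:
Trie (insert patterns):
  n0 'ε': b→7 e→1
  n1 'e': e→2
  n2 'ee': b→3
  n3 'eeb': d→4
  n4 'eebd': e→5
  n5 'eebde': d→6
  n6 'eebded': ·  [P0 ends]
  n7 'b': d→8
  n8 'bd': c→9
  n9 'bdc': b→10
  n10 'bdcb': d→11
  n11 'bdcbd': e→12
  n12 'bdcbde': ·  [P1 ends]

Failure links (BFS by depth):
  fail(1) 'e': from fail(0)=0 chase 'e': 0 ⇒ 0;  out=∅∪out(0)=∅
  fail(7) 'b': from fail(0)=0 chase 'b': 0 ⇒ 0;  out=∅∪out(0)=∅
  fail(2) 'ee': from fail(1)=0 chase 'e': 0 ⇒ 1;  out=∅∪out(1)=∅
  fail(8) 'bd': from fail(7)=0 chase 'd': 0 ⇒ 0;  out=∅∪out(0)=∅
  fail(3) 'eeb': from fail(2)=1 chase 'b': 1→0 ⇒ 7;  out=∅∪out(7)=∅
  fail(9) 'bdc': from fail(8)=0 chase 'c': 0 ⇒ 0;  out=∅∪out(0)=∅
  fail(4) 'eebd': from fail(3)=7 chase 'd': 7 ⇒ 8;  out=∅∪out(8)=∅
  fail(10) 'bdcb': from fail(9)=0 chase 'b': 0 ⇒ 7;  out=∅∪out(7)=∅
  fail(5) 'eebde': from fail(4)=8 chase 'e': 8→0 ⇒ 1;  out=∅∪out(1)=∅
  fail(11) 'bdcbd': from fail(10)=7 chase 'd': 7 ⇒ 8;  out=∅∪out(8)=∅
  fail(6) 'eebded': from fail(5)=1 chase 'd': 1→0 ⇒ 0;  out={0}∪out(0)={0}
  fail(12) 'bdcbde': from fail(11)=8 chase 'e': 8→0 ⇒ 1;  out={1}∪out(1)={1}

Text stream:
i=0 'e': node 0→1
i=1 'e': node 1→2
i=2 'b': node 2→3
i=3 'd': node 3→4
i=4 'e': node 4→5
i=5 'd': node 5→6  ** P0@[0:5]
i=6 'b': node 6→7 (fail-walked)
i=7 'd': node 7→8
i=8 'c': node 8→9
i=9 'b': node 9→10
i=10 'd': node 10→11
i=11 'e': node 11→12  ** P1@[6:11]
i=12 'd': node 12→0 (fail-walked)
i=13 'e': node 0→1
i=14 'e': node 1→2
i=15 'b': node 2→3
i=16 'd': node 3→4
i=17 'e': node 4→5
i=18 'd': node 5→6  ** P0@[13:18]
i=19 'e': node 6→1 (fail-walked)
i=20 'e': node 1→2
i=21 'e': node 2→2 (fail-walked)
i=22 'b': node 2→3
i=23 'd': node 3→4
i=24 'e': node 4→5
i=25 'd': node 5→6  ** P0@[20:25]
i=26 'c': node 6→0 (fail-walked)
i=27 'b': node 0→7
i=28 'd': node 7→8
i=29 'c': node 8→9
i=30 'b': node 9→10
i=31 'd': node 10→11
i=32 'e': node 11→12  ** P1@[27:32]
i=33 'e': node 12→2 (fail-walked)
i=34 'e': node 2→2 (fail-walked)
i=35 'b': node 2→3
i=36 'd': node 3→4
i=37 'e': node 4→5
i=38 'd': node 5→6  ** P0@[33:38]
i=39 'b': node 6→7 (fail-walked)
i=40 'c': node 7→0 (fail-walked)
i=41 'b': node 0→7

All matches (sorted): [[5,0],[11,1],[18,0],[25,0],[32,1],[38,0]]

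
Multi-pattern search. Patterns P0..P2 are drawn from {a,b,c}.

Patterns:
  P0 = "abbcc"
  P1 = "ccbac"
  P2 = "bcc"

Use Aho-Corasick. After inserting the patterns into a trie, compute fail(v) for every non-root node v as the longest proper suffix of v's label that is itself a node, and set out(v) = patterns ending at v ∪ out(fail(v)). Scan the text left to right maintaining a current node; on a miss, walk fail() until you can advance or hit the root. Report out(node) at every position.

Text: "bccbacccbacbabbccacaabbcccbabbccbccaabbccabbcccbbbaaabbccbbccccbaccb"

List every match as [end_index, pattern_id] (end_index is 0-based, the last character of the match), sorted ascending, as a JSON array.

Build:
Trie (insert patterns):
  0='ε' goto a→1 b→11 c→6
  1='a' goto b→2
  2='ab' goto b→3
  3='abb' goto c→4
  4='abbc' goto c→5
  5='abbcc' goto ·  ←P0
  6='c' goto c→7
  7='cc' goto b→8
  8='ccb' goto a→9
  9='ccba' goto c→10
  10='ccbac' goto ·  ←P1
  11='b' goto c→12
  12='bc' goto c→13
  13='bcc' goto ·  ←P2

BFS fail/out derivation:
  fail(1) 'a': from fail(0)=0 chase 'a': 0 ⇒ 0;  out=∅∪out(0)=∅
  fail(6) 'c': from fail(0)=0 chase 'c': 0 ⇒ 0;  out=∅∪out(0)=∅
  fail(11) 'b': from fail(0)=0 chase 'b': 0 ⇒ 0;  out=∅∪out(0)=∅
  fail(2) 'ab': from fail(1)=0 chase 'b': 0 ⇒ 11;  out=∅∪out(11)=∅
  fail(7) 'cc': from fail(6)=0 chase 'c': 0 ⇒ 6;  out=∅∪out(6)=∅
  fail(12) 'bc': from fail(11)=0 chase 'c': 0 ⇒ 6;  out=∅∪out(6)=∅
  fail(3) 'abb': from fail(2)=11 chase 'b': 11→0 ⇒ 11;  out=∅∪out(11)=∅
  fail(8) 'ccb': from fail(7)=6 chase 'b': 6→0 ⇒ 11;  out=∅∪out(11)=∅
  fail(13) 'bcc': from fail(12)=6 chase 'c': 6 ⇒ 7;  out={2}∪out(7)={2}
  fail(4) 'abbc': from fail(3)=11 chase 'c': 11 ⇒ 12;  out=∅∪out(12)=∅
  fail(9) 'ccba': from fail(8)=11 chase 'a': 11→0 ⇒ 1;  out=∅∪out(1)=∅
  fail(5) 'abbcc': from fail(4)=12 chase 'c': 12 ⇒ 13;  out={0}∪out(13)={0,2}
  fail(10) 'ccbac': from fail(9)=1 chase 'c': 1→0 ⇒ 6;  out={1}∪out(6)={1}

Run:
[0] read 'b'  n0⇒n11
[1] read 'c'  n11⇒n12
[2] read 'c'  n12⇒n13  emit P2@[0:2]
[3] read 'b'  n13⇒n8 ·f
[4] read 'a'  n8⇒n9
[5] read 'c'  n9⇒n10  emit P1@[1:5]
[6] read 'c'  n10⇒n7 ·f
[7] read 'c'  n7⇒n7 ·f
[8] read 'b'  n7⇒n8
[9] read 'a'  n8⇒n9
[10] read 'c'  n9⇒n10  emit P1@[6:10]
[11] read 'b'  n10⇒n11 ·f
[12] read 'a'  n11⇒n1 ·f
[13] read 'b'  n1⇒n2
[14] read 'b'  n2⇒n3
[15] read 'c'  n3⇒n4
[16] read 'c'  n4⇒n5  emit P0@[12:16],P2@[14:16]
[17] read 'a'  n5⇒n1 ·f
[18] read 'c'  n1⇒n6 ·f
[19] read 'a'  n6⇒n1 ·f
[20] read 'a'  n1⇒n1 ·f
[21] read 'b'  n1⇒n2
[22] read 'b'  n2⇒n3
[23] read 'c'  n3⇒n4
[24] read 'c'  n4⇒n5  emit P0@[20:24],P2@[22:24]
[25] read 'c'  n5⇒n7 ·f
[26] read 'b'  n7⇒n8
[27] read 'a'  n8⇒n9
[28] read 'b'  n9⇒n2 ·f
[29] read 'b'  n2⇒n3
[30] read 'c'  n3⇒n4
[31] read 'c'  n4⇒n5  emit P0@[27:31],P2@[29:31]
[32] read 'b'  n5⇒n8 ·f
[33] read 'c'  n8⇒n12 ·f
[34] read 'c'  n12⇒n13  emit P2@[32:34]
[35] read 'a'  n13⇒n1 ·f
[36] read 'a'  n1⇒n1 ·f
[37] read 'b'  n1⇒n2
[38] read 'b'  n2⇒n3
[39] read 'c'  n3⇒n4
[40] read 'c'  n4⇒n5  emit P0@[36:40],P2@[38:40]
[41] read 'a'  n5⇒n1 ·f
[42] read 'b'  n1⇒n2
[43] read 'b'  n2⇒n3
[44] read 'c'  n3⇒n4
[45] read 'c'  n4⇒n5  emit P0@[41:45],P2@[43:45]
[46] read 'c'  n5⇒n7 ·f
[47] read 'b'  n7⇒n8
[48] read 'b'  n8⇒n11 ·f
[49] read 'b'  n11⇒n11 ·f
[50] read 'a'  n11⇒n1 ·f
[51] read 'a'  n1⇒n1 ·f
[52] read 'a'  n1⇒n1 ·f
[53] read 'b'  n1⇒n2
[54] read 'b'  n2⇒n3
[55] read 'c'  n3⇒n4
[56] read 'c'  n4⇒n5  emit P0@[52:56],P2@[54:56]
[57] read 'b'  n5⇒n8 ·f
[58] read 'b'  n8⇒n11 ·f
[59] read 'c'  n11⇒n12
[60] read 'c'  n12⇒n13  emit P2@[58:60]
[61] read 'c'  n13⇒n7 ·f
[62] read 'c'  n7⇒n7 ·f
[63] read 'b'  n7⇒n8
[64] read 'a'  n8⇒n9
[65] read 'c'  n9⇒n10  emit P1@[61:65]
[66] read 'c'  n10⇒n7 ·f
[67] read 'b'  n7⇒n8

Result: [[2,2],[5,1],[10,1],[16,0],[16,2],[24,0],[24,2],[31,0],[31,2],[34,2],[40,0],[40,2],[45,0],[45,2],[56,0],[56,2],[60,2],[65,1]]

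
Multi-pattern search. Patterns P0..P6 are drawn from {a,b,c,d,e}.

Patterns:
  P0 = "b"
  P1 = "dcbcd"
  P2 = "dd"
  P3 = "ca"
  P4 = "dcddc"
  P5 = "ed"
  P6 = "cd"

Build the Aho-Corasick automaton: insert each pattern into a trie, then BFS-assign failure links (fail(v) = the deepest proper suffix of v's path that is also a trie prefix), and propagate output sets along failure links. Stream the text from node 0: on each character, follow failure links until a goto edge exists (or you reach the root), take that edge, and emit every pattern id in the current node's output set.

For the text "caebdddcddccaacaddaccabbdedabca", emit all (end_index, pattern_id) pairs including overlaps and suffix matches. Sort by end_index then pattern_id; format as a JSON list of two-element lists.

Build automaton:
Trie nodes:
  0='ε' goto b→1 c→8 d→2 e→13
  1='b' goto ·  ←P0
  2='d' goto c→3 d→7
  3='dc' goto b→4 d→10
  4='dcb' goto c→5
  5='dcbc' goto d→6
  6='dcbcd' goto ·  ←P1
  7='dd' goto ·  ←P2
  8='c' goto a→9 d→15
  9='ca' goto ·  ←P3
  10='dcd' goto d→11
  11='dcdd' goto c→12
  12='dcddc' goto ·  ←P4
  13='e' goto d→14
  14='ed' goto ·  ←P5
  15='cd' goto ·  ←P6

BFS fail/out derivation:
  fail(1) 'b': from fail(0)=0 chase 'b': 0 ⇒ 0;  out={0}∪out(0)={0}
  fail(2) 'd': from fail(0)=0 chase 'd': 0 ⇒ 0;  out=∅∪out(0)=∅
  fail(8) 'c': from fail(0)=0 chase 'c': 0 ⇒ 0;  out=∅∪out(0)=∅
  fail(13) 'e': from fail(0)=0 chase 'e': 0 ⇒ 0;  out=∅∪out(0)=∅
  fail(3) 'dc': from fail(2)=0 chase 'c': 0 ⇒ 8;  out=∅∪out(8)=∅
  fail(7) 'dd': from fail(2)=0 chase 'd': 0 ⇒ 2;  out={2}∪out(2)={2}
  fail(9) 'ca': from fail(8)=0 chase 'a': 0 ⇒ 0;  out={3}∪out(0)={3}
  fail(14) 'ed': from fail(13)=0 chase 'd': 0 ⇒ 2;  out={5}∪out(2)={5}
  fail(15) 'cd': from fail(8)=0 chase 'd': 0 ⇒ 2;  out={6}∪out(2)={6}
  fail(4) 'dcb': from fail(3)=8 chase 'b': 8→0 ⇒ 1;  out=∅∪out(1)={0}
  fail(10) 'dcd': from fail(3)=8 chase 'd': 8 ⇒ 15;  out=∅∪out(15)={6}
  fail(5) 'dcbc': from fail(4)=1 chase 'c': 1→0 ⇒ 8;  out=∅∪out(8)=∅
  fail(11) 'dcdd': from fail(10)=15 chase 'd': 15→2 ⇒ 7;  out=∅∪out(7)={2}
  fail(6) 'dcbcd': from fail(5)=8 chase 'd': 8 ⇒ 15;  out={1}∪out(15)={1,6}
  fail(12) 'dcddc': from fail(11)=7 chase 'c': 7→2 ⇒ 3;  out={4}∪out(3)={4}

Text stream:
i=0 'c': node 0→8
i=1 'a': node 8→9  ** P3@[0:1]
i=2 'e': node 9→13 ·f
i=3 'b': node 13→1 ·f  ** P0@[3:3]
i=4 'd': node 1→2 ·f
i=5 'd': node 2→7  ** P2@[4:5]
i=6 'd': node 7→7 ·f  ** P2@[5:6]
i=7 'c': node 7→3 ·f
i=8 'd': node 3→10  ** P6@[7:8]
i=9 'd': node 10→11  ** P2@[8:9]
i=10 'c': node 11→12  ** P4@[6:10]
i=11 'c': node 12→8 ·f
i=12 'a': node 8→9  ** P3@[11:12]
i=13 'a': node 9→0 ·f
i=14 'c': node 0→8
i=15 'a': node 8→9  ** P3@[14:15]
i=16 'd': node 9→2 ·f
i=17 'd': node 2→7  ** P2@[16:17]
i=18 'a': node 7→0 ·f
i=19 'c': node 0→8
i=20 'c': node 8→8 ·f
i=21 'a': node 8→9  ** P3@[20:21]
i=22 'b': node 9→1 ·f  ** P0@[22:22]
i=23 'b': node 1→1 ·f  ** P0@[23:23]
i=24 'd': node 1→2 ·f
i=25 'e': node 2→13 ·f
i=26 'd': node 13→14  ** P5@[25:26]
i=27 'a': node 14→0 ·f
i=28 'b': node 0→1  ** P0@[28:28]
i=29 'c': node 1→8 ·f
i=30 'a': node 8→9  ** P3@[29:30]

Matches: [[1,3],[3,0],[5,2],[6,2],[8,6],[9,2],[10,4],[12,3],[15,3],[17,2],[21,3],[22,0],[23,0],[26,5],[28,0],[30,3]]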